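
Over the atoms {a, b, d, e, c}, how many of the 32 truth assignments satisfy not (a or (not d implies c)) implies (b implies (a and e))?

Initial set: {(not (a or (not d implies c)) implies (b implies (a and e)))}.
(not (a or (not d implies c)) implies (b implies (a and e))): β-rule — branch into not not (a or (not d implies c))  //  (b implies (a and e)).
  branch 1 (add not not (a or (not d implies c))):
    not not (a or (not d implies c)): β-rule — branch into a  //  (not d implies c).
      branch 1.1 (add a):
        ○ open, literals {a=1}.
      branch 1.2 (add (not d implies c)):
        (not d implies c): β-rule — branch into not not d  //  c.
          branch 1.2.1 (add not not d):
            ○ open, literals {d=1}.
          branch 1.2.2 (add c):
            ○ open, literals {c=1}.
  branch 2 (add (b implies (a and e))):
    (b implies (a and e)): β-rule — branch into not b  //  (a and e).
      branch 2.1 (add not b):
        ○ open, literals {b=0}.
      branch 2.2 (add (a and e)):
        (a and e): α-rule — add a, e.
        ○ open, literals {a=1, e=1}.
0 branches closed, 5 open.
Each open branch fixes some atoms; the unmentioned ones are free. Counting distinct full assignments: branch {a=1} (b, d, e, c) contributes 16 new; branch {d=1} (a, b, e, c) contributes 8 new; branch {c=1} (a, b, d, e) contributes 4 new; branch {b=0} (a, d, e, c) contributes 2 new; branch {a=1, e=1} (b, d, c) contributes 0 new. Total: 30.

30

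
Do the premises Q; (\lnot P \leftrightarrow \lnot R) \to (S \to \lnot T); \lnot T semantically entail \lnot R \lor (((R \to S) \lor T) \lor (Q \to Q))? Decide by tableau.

Initial set: {Q; ((\lnot P \leftrightarrow \lnot R) \to (S \to \lnot T)); \lnot T; \lnot (\lnot R \lor (((R \to S) \lor T) \lor (Q \to Q)))}.
\lnot (\lnot R \lor (((R \to S) \lor T) \lor (Q \to Q))): α-rule — add \lnot \lnot R, \lnot (((R \to S) \lor T) \lor (Q \to Q)).
\lnot (((R \to S) \lor T) \lor (Q \to Q)): α-rule — add \lnot ((R \to S) \lor T), \lnot (Q \to Q).
\lnot ((R \to S) \lor T): α-rule — add \lnot (R \to S), \lnot T.
\lnot (Q \to Q): α-rule — add Q, \lnot Q.
× closes — contains both Q and \lnot Q.
All 1 branch closes.
Every branch closed, so the premises entail the conclusion.

Yes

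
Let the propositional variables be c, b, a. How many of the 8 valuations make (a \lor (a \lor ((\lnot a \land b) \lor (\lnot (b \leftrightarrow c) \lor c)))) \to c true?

5

Initial set: {((a \lor (a \lor ((\lnot a \land b) \lor (\lnot (b \leftrightarrow c) \lor c)))) \to c)}.
((a \lor (a \lor ((\lnot a \land b) \lor (\lnot (b \leftrightarrow c) \lor c)))) \to c): β-rule — branch into \lnot (a \lor (a \lor ((\lnot a \land b) \lor (\lnot (b \leftrightarrow c) \lor c))))  //  c.
  branch 1 (add \lnot (a \lor (a \lor ((\lnot a \land b) \lor (\lnot (b \leftrightarrow c) \lor c))))):
    \lnot (a \lor (a \lor ((\lnot a \land b) \lor (\lnot (b \leftrightarrow c) \lor c)))): α-rule — add \lnot a, \lnot (a \lor ((\lnot a \land b) \lor (\lnot (b \leftrightarrow c) \lor c))).
    \lnot (a \lor ((\lnot a \land b) \lor (\lnot (b \leftrightarrow c) \lor c))): α-rule — add \lnot a, \lnot ((\lnot a \land b) \lor (\lnot (b \leftrightarrow c) \lor c)).
    \lnot ((\lnot a \land b) \lor (\lnot (b \leftrightarrow c) \lor c)): α-rule — add \lnot (\lnot a \land b), \lnot (\lnot (b \leftrightarrow c) \lor c).
    \lnot (\lnot (b \leftrightarrow c) \lor c): α-rule — add \lnot \lnot (b \leftrightarrow c), \lnot c.
    \lnot (\lnot a \land b): β-rule — branch into \lnot \lnot a  //  \lnot b.
      branch 1.1 (add \lnot \lnot a):
        × closes — contains both a and \lnot a.
      branch 1.2 (add \lnot b):
        \lnot \lnot (b \leftrightarrow c): β-rule — branch into b, c  //  \lnot b, \lnot c.
          branch 1.2.1 (add b, c):
            × closes — contains both b and \lnot b.
          branch 1.2.2 (add \lnot b, \lnot c):
            ○ open, literals {a=0, b=0, c=0}.
  branch 2 (add c):
    ○ open, literals {c=1}.
2 branches closed, 2 open.
Each open branch fixes some atoms; the unmentioned ones are free. Counting distinct full assignments: branch {a=0, b=0, c=0} (none free) contributes 1 new; branch {c=1} (b, a) contributes 4 new. Total: 5.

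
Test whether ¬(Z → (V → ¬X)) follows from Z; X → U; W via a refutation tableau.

Initial set: {Z; (X → U); W; ¬¬(Z → (V → ¬X))}.
(X → U): β-rule — branch into ¬X  //  U.
  branch 1 (add ¬X):
    ¬¬(Z → (V → ¬X)): β-rule — branch into ¬Z  //  (V → ¬X).
      branch 1.1 (add ¬Z):
        × closes — contains both Z and ¬Z.
      branch 1.2 (add (V → ¬X)):
        (V → ¬X): β-rule — branch into ¬V  //  ¬X.
          branch 1.2.1 (add ¬V):
            ○ open, literals {V=false, W=true, X=false, Z=true}.
          branch 1.2.2 (add ¬X):
            ○ open, literals {W=true, X=false, Z=true}.
  branch 2 (add U):
    ¬¬(Z → (V → ¬X)): β-rule — branch into ¬Z  //  (V → ¬X).
      branch 2.1 (add ¬Z):
        × closes — contains both Z and ¬Z.
      branch 2.2 (add (V → ¬X)):
        (V → ¬X): β-rule — branch into ¬V  //  ¬X.
          branch 2.2.1 (add ¬V):
            ○ open, literals {U=true, V=false, W=true, Z=true}.
          branch 2.2.2 (add ¬X):
            ○ open, literals {U=true, W=true, X=false, Z=true}.
2 branches closed, 4 open.
An open branch gives a countermodel: V=false, W=true, X=false, Z=true (unmentioned atoms arbitrary); the premises hold there but the conclusion fails.

No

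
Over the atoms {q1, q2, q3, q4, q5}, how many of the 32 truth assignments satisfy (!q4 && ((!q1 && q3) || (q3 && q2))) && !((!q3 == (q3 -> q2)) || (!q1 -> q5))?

1

Initial set: {((!q4 && ((!q1 && q3) || (q3 && q2))) && !((!q3 == (q3 -> q2)) || (!q1 -> q5)))}.
((!q4 && ((!q1 && q3) || (q3 && q2))) && !((!q3 == (q3 -> q2)) || (!q1 -> q5))): α-rule — add (!q4 && ((!q1 && q3) || (q3 && q2))), !((!q3 == (q3 -> q2)) || (!q1 -> q5)).
(!q4 && ((!q1 && q3) || (q3 && q2))): α-rule — add !q4, ((!q1 && q3) || (q3 && q2)).
!((!q3 == (q3 -> q2)) || (!q1 -> q5)): α-rule — add !(!q3 == (q3 -> q2)), !(!q1 -> q5).
!(!q1 -> q5): α-rule — add !q1, !q5.
((!q1 && q3) || (q3 && q2)): β-rule — branch into (!q1 && q3)  //  (q3 && q2).
  branch 1 (add (!q1 && q3)):
    (!q1 && q3): α-rule — add !q1, q3.
    !(!q3 == (q3 -> q2)): β-rule — branch into !q3, !(q3 -> q2)  //  !!q3, (q3 -> q2).
      branch 1.1 (add !q3, !(q3 -> q2)):
        × closes — contains both q3 and !q3.
      branch 1.2 (add !!q3, (q3 -> q2)):
        (q3 -> q2): β-rule — branch into !q3  //  q2.
          branch 1.2.1 (add !q3):
            × closes — contains both q3 and !q3.
          branch 1.2.2 (add q2):
            ○ open, literals {q1=false, q2=true, q3=true, q4=false, q5=false}.
  branch 2 (add (q3 && q2)):
    (q3 && q2): α-rule — add q3, q2.
    !(!q3 == (q3 -> q2)): β-rule — branch into !q3, !(q3 -> q2)  //  !!q3, (q3 -> q2).
      branch 2.1 (add !q3, !(q3 -> q2)):
        × closes — contains both q3 and !q3.
      branch 2.2 (add !!q3, (q3 -> q2)):
        (q3 -> q2): β-rule — branch into !q3  //  q2.
          branch 2.2.1 (add !q3):
            × closes — contains both q3 and !q3.
          branch 2.2.2 (add q2):
            ○ open, literals {q1=false, q2=true, q3=true, q4=false, q5=false}.
4 branches closed, 2 open.
Each open branch fixes some atoms; the unmentioned ones are free. Counting distinct full assignments: branch {q1=false, q2=true, q3=true, q4=false, q5=false} (none free) contributes 1 new; branch {q1=false, q2=true, q3=true, q4=false, q5=false} (none free) contributes 0 new. Total: 1.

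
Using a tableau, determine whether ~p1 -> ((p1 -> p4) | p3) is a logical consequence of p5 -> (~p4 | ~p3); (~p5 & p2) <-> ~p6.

Initial set: {(p5 -> (~p4 | ~p3)); ((~p5 & p2) <-> ~p6); ~(~p1 -> ((p1 -> p4) | p3))}.
~(~p1 -> ((p1 -> p4) | p3)): α-rule — add ~p1, ~((p1 -> p4) | p3).
~((p1 -> p4) | p3): α-rule — add ~(p1 -> p4), ~p3.
~(p1 -> p4): α-rule — add p1, ~p4.
× closes — contains both p1 and ~p1.
All 1 branch closes.
Every branch closed, so the premises entail the conclusion.

Yes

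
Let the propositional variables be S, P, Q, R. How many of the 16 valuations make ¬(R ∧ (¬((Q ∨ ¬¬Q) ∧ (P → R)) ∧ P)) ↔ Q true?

10

Initial set: {T (¬(R ∧ (¬((Q ∨ ¬¬Q) ∧ (P → R)) ∧ P)) ↔ Q)}.
T (¬(R ∧ (¬((Q ∨ ¬¬Q) ∧ (P → R)) ∧ P)) ↔ Q): β-rule — branch into T ¬(R ∧ (¬((Q ∨ ¬¬Q) ∧ (P → R)) ∧ P)), T Q  //  F ¬(R ∧ (¬((Q ∨ ¬¬Q) ∧ (P → R)) ∧ P)), F Q.
  branch 1 (add T ¬(R ∧ (¬((Q ∨ ¬¬Q) ∧ (P → R)) ∧ P)), T Q):
    T ¬(R ∧ (¬((Q ∨ ¬¬Q) ∧ (P → R)) ∧ P)): β-rule — branch into F R  //  F (¬((Q ∨ ¬¬Q) ∧ (P → R)) ∧ P).
      branch 1.1 (add F R):
        ○ open, literals {Q=1, R=0}.
      branch 1.2 (add F (¬((Q ∨ ¬¬Q) ∧ (P → R)) ∧ P)):
        F (¬((Q ∨ ¬¬Q) ∧ (P → R)) ∧ P): β-rule — branch into F ¬((Q ∨ ¬¬Q) ∧ (P → R))  //  F P.
          branch 1.2.1 (add F ¬((Q ∨ ¬¬Q) ∧ (P → R))):
            F ¬((Q ∨ ¬¬Q) ∧ (P → R)): α-rule — add T (Q ∨ ¬¬Q), T (P → R).
            T (Q ∨ ¬¬Q): β-rule — branch into T Q  //  T ¬¬Q.
              branch 1.2.1.1 (add T Q):
                T (P → R): β-rule — branch into F P  //  T R.
                  branch 1.2.1.1.1 (add F P):
                    ○ open, literals {P=0, Q=1}.
                  branch 1.2.1.1.2 (add T R):
                    ○ open, literals {Q=1, R=1}.
              branch 1.2.1.2 (add T ¬¬Q):
                T ¬¬Q: drop double negation, giving T Q.
                T (P → R): β-rule — branch into F P  //  T R.
                  branch 1.2.1.2.1 (add F P):
                    ○ open, literals {P=0, Q=1}.
                  branch 1.2.1.2.2 (add T R):
                    ○ open, literals {Q=1, R=1}.
          branch 1.2.2 (add F P):
            ○ open, literals {P=0, Q=1}.
  branch 2 (add F ¬(R ∧ (¬((Q ∨ ¬¬Q) ∧ (P → R)) ∧ P)), F Q):
    F ¬(R ∧ (¬((Q ∨ ¬¬Q) ∧ (P → R)) ∧ P)): α-rule — add T R, T (¬((Q ∨ ¬¬Q) ∧ (P → R)) ∧ P).
    T (¬((Q ∨ ¬¬Q) ∧ (P → R)) ∧ P): α-rule — add T ¬((Q ∨ ¬¬Q) ∧ (P → R)), T P.
    T ¬((Q ∨ ¬¬Q) ∧ (P → R)): β-rule — branch into F (Q ∨ ¬¬Q)  //  F (P → R).
      branch 2.1 (add F (Q ∨ ¬¬Q)):
        F (Q ∨ ¬¬Q): α-rule — add F Q, F ¬¬Q.
        F ¬¬Q: drop double negation, giving F Q.
        ○ open, literals {P=1, Q=0, R=1}.
      branch 2.2 (add F (P → R)):
        F (P → R): α-rule — add T P, F R.
        × closes — contains both R and ¬R.
1 branch closed, 7 open.
Each open branch fixes some atoms; the unmentioned ones are free. Counting distinct full assignments: branch {Q=1, R=0} (S, P) contributes 4 new; branch {P=0, Q=1} (S, R) contributes 2 new; branch {Q=1, R=1} (S, P) contributes 2 new; branch {P=0, Q=1} (S, R) contributes 0 new; branch {Q=1, R=1} (S, P) contributes 0 new; branch {P=0, Q=1} (S, R) contributes 0 new; branch {P=1, Q=0, R=1} (S) contributes 2 new. Total: 10.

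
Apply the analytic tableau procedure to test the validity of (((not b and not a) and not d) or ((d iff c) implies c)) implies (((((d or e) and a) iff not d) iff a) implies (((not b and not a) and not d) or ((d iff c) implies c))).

Valid

Assume the negation and expand:
Initial set: {not ((((not b and not a) and not d) or ((d iff c) implies c)) implies (((((d or e) and a) iff not d) iff a) implies (((not b and not a) and not d) or ((d iff c) implies c))))}.
not ((((not b and not a) and not d) or ((d iff c) implies c)) implies (((((d or e) and a) iff not d) iff a) implies (((not b and not a) and not d) or ((d iff c) implies c)))): α-rule — add (((not b and not a) and not d) or ((d iff c) implies c)), not (((((d or e) and a) iff not d) iff a) implies (((not b and not a) and not d) or ((d iff c) implies c))).
not (((((d or e) and a) iff not d) iff a) implies (((not b and not a) and not d) or ((d iff c) implies c))): α-rule — add ((((d or e) and a) iff not d) iff a), not (((not b and not a) and not d) or ((d iff c) implies c)).
not (((not b and not a) and not d) or ((d iff c) implies c)): α-rule — add not ((not b and not a) and not d), not ((d iff c) implies c).
not ((d iff c) implies c): α-rule — add (d iff c), not c.
(((not b and not a) and not d) or ((d iff c) implies c)): β-rule — branch into ((not b and not a) and not d)  //  ((d iff c) implies c).
  branch 1 (add ((not b and not a) and not d)):
    ((not b and not a) and not d): α-rule — add (not b and not a), not d.
    (not b and not a): α-rule — add not b, not a.
    ((((d or e) and a) iff not d) iff a): β-rule — branch into (((d or e) and a) iff not d), a  //  not (((d or e) and a) iff not d), not a.
      branch 1.1 (add (((d or e) and a) iff not d), a):
        × closes — contains both a and not a.
      branch 1.2 (add not (((d or e) and a) iff not d), not a):
        not ((not b and not a) and not d): β-rule — branch into not (not b and not a)  //  not not d.
          branch 1.2.1 (add not (not b and not a)):
            (d iff c): β-rule — branch into d, c  //  not d, not c.
              branch 1.2.1.1 (add d, c):
                × closes — contains both d and not d.
              branch 1.2.1.2 (add not d, not c):
                not (((d or e) and a) iff not d): β-rule — branch into ((d or e) and a), not not d  //  not ((d or e) and a), not d.
                  branch 1.2.1.2.1 (add ((d or e) and a), not not d):
                    × closes — contains both d and not d.
                  branch 1.2.1.2.2 (add not ((d or e) and a), not d):
                    not (not b and not a): β-rule — branch into not not b  //  not not a.
                      branch 1.2.1.2.2.1 (add not not b):
                        × closes — contains both b and not b.
                      branch 1.2.1.2.2.2 (add not not a):
                        × closes — contains both a and not a.
          branch 1.2.2 (add not not d):
            × closes — contains both d and not d.
  branch 2 (add ((d iff c) implies c)):
    ((((d or e) and a) iff not d) iff a): β-rule — branch into (((d or e) and a) iff not d), a  //  not (((d or e) and a) iff not d), not a.
      branch 2.1 (add (((d or e) and a) iff not d), a):
        not ((not b and not a) and not d): β-rule — branch into not (not b and not a)  //  not not d.
          branch 2.1.1 (add not (not b and not a)):
            (d iff c): β-rule — branch into d, c  //  not d, not c.
              branch 2.1.1.1 (add d, c):
                × closes — contains both c and not c.
              branch 2.1.1.2 (add not d, not c):
                ((d iff c) implies c): β-rule — branch into not (d iff c)  //  c.
                  branch 2.1.1.2.1 (add not (d iff c)):
                    (((d or e) and a) iff not d): β-rule — branch into ((d or e) and a), not d  //  not ((d or e) and a), not not d.
                      branch 2.1.1.2.1.1 (add ((d or e) and a), not d):
                        ((d or e) and a): α-rule — add (d or e), a.
                        not (not b and not a): β-rule — branch into not not b  //  not not a.
                          branch 2.1.1.2.1.1.1 (add not not b):
                            not (d iff c): β-rule — branch into d, not c  //  not d, c.
                              branch 2.1.1.2.1.1.1.1 (add d, not c):
                                × closes — contains both d and not d.
                              branch 2.1.1.2.1.1.1.2 (add not d, c):
                                × closes — contains both c and not c.
                          branch 2.1.1.2.1.1.2 (add not not a):
                            not (d iff c): β-rule — branch into d, not c  //  not d, c.
                              branch 2.1.1.2.1.1.2.1 (add d, not c):
                                × closes — contains both d and not d.
                              branch 2.1.1.2.1.1.2.2 (add not d, c):
                                × closes — contains both c and not c.
                      branch 2.1.1.2.1.2 (add not ((d or e) and a), not not d):
                        × closes — contains both d and not d.
                  branch 2.1.1.2.2 (add c):
                    × closes — contains both c and not c.
          branch 2.1.2 (add not not d):
            (d iff c): β-rule — branch into d, c  //  not d, not c.
              branch 2.1.2.1 (add d, c):
                × closes — contains both c and not c.
              branch 2.1.2.2 (add not d, not c):
                × closes — contains both d and not d.
      branch 2.2 (add not (((d or e) and a) iff not d), not a):
        not ((not b and not a) and not d): β-rule — branch into not (not b and not a)  //  not not d.
          branch 2.2.1 (add not (not b and not a)):
            (d iff c): β-rule — branch into d, c  //  not d, not c.
              branch 2.2.1.1 (add d, c):
                × closes — contains both c and not c.
              branch 2.2.1.2 (add not d, not c):
                ((d iff c) implies c): β-rule — branch into not (d iff c)  //  c.
                  branch 2.2.1.2.1 (add not (d iff c)):
                    not (((d or e) and a) iff not d): β-rule — branch into ((d or e) and a), not not d  //  not ((d or e) and a), not d.
                      branch 2.2.1.2.1.1 (add ((d or e) and a), not not d):
                        × closes — contains both d and not d.
                      branch 2.2.1.2.1.2 (add not ((d or e) and a), not d):
                        not (not b and not a): β-rule — branch into not not b  //  not not a.
                          branch 2.2.1.2.1.2.1 (add not not b):
                            not (d iff c): β-rule — branch into d, not c  //  not d, c.
                              branch 2.2.1.2.1.2.1.1 (add d, not c):
                                × closes — contains both d and not d.
                              branch 2.2.1.2.1.2.1.2 (add not d, c):
                                × closes — contains both c and not c.
                          branch 2.2.1.2.1.2.2 (add not not a):
                            × closes — contains both a and not a.
                  branch 2.2.1.2.2 (add c):
                    × closes — contains both c and not c.
          branch 2.2.2 (add not not d):
            (d iff c): β-rule — branch into d, c  //  not d, not c.
              branch 2.2.2.1 (add d, c):
                × closes — contains both c and not c.
              branch 2.2.2.2 (add not d, not c):
                × closes — contains both d and not d.
All 23 branches close.
Every branch closed, so the negation is unsatisfiable and the formula is valid.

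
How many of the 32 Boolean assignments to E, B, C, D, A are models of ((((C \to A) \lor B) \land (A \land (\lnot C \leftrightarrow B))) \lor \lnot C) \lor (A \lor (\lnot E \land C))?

28

Initial set: {(((((C \to A) \lor B) \land (A \land (\lnot C \leftrightarrow B))) \lor \lnot C) \lor (A \lor (\lnot E \land C)))}.
(((((C \to A) \lor B) \land (A \land (\lnot C \leftrightarrow B))) \lor \lnot C) \lor (A \lor (\lnot E \land C))): β-rule — branch into ((((C \to A) \lor B) \land (A \land (\lnot C \leftrightarrow B))) \lor \lnot C)  //  (A \lor (\lnot E \land C)).
  branch 1 (add ((((C \to A) \lor B) \land (A \land (\lnot C \leftrightarrow B))) \lor \lnot C)):
    ((((C \to A) \lor B) \land (A \land (\lnot C \leftrightarrow B))) \lor \lnot C): β-rule — branch into (((C \to A) \lor B) \land (A \land (\lnot C \leftrightarrow B)))  //  \lnot C.
      branch 1.1 (add (((C \to A) \lor B) \land (A \land (\lnot C \leftrightarrow B)))):
        (((C \to A) \lor B) \land (A \land (\lnot C \leftrightarrow B))): α-rule — add ((C \to A) \lor B), (A \land (\lnot C \leftrightarrow B)).
        (A \land (\lnot C \leftrightarrow B)): α-rule — add A, (\lnot C \leftrightarrow B).
        ((C \to A) \lor B): β-rule — branch into (C \to A)  //  B.
          branch 1.1.1 (add (C \to A)):
            (\lnot C \leftrightarrow B): β-rule — branch into \lnot C, B  //  \lnot \lnot C, \lnot B.
              branch 1.1.1.1 (add \lnot C, B):
                (C \to A): β-rule — branch into \lnot C  //  A.
                  branch 1.1.1.1.1 (add \lnot C):
                    ○ open, literals {A=T, B=T, C=F}.
                  branch 1.1.1.1.2 (add A):
                    ○ open, literals {A=T, B=T, C=F}.
              branch 1.1.1.2 (add \lnot \lnot C, \lnot B):
                (C \to A): β-rule — branch into \lnot C  //  A.
                  branch 1.1.1.2.1 (add \lnot C):
                    × closes — contains both C and \lnot C.
                  branch 1.1.1.2.2 (add A):
                    ○ open, literals {A=T, B=F, C=T}.
          branch 1.1.2 (add B):
            (\lnot C \leftrightarrow B): β-rule — branch into \lnot C, B  //  \lnot \lnot C, \lnot B.
              branch 1.1.2.1 (add \lnot C, B):
                ○ open, literals {A=T, B=T, C=F}.
              branch 1.1.2.2 (add \lnot \lnot C, \lnot B):
                × closes — contains both B and \lnot B.
      branch 1.2 (add \lnot C):
        ○ open, literals {C=F}.
  branch 2 (add (A \lor (\lnot E \land C))):
    (A \lor (\lnot E \land C)): β-rule — branch into A  //  (\lnot E \land C).
      branch 2.1 (add A):
        ○ open, literals {A=T}.
      branch 2.2 (add (\lnot E \land C)):
        (\lnot E \land C): α-rule — add \lnot E, C.
        ○ open, literals {C=T, E=F}.
2 branches closed, 7 open.
Each open branch fixes some atoms; the unmentioned ones are free. Counting distinct full assignments: branch {A=T, B=T, C=F} (E, D) contributes 4 new; branch {A=T, B=T, C=F} (E, D) contributes 0 new; branch {A=T, B=F, C=T} (E, D) contributes 4 new; branch {A=T, B=T, C=F} (E, D) contributes 0 new; branch {C=F} (E, B, D, A) contributes 12 new; branch {A=T} (E, B, C, D) contributes 4 new; branch {C=T, E=F} (B, D, A) contributes 4 new. Total: 28.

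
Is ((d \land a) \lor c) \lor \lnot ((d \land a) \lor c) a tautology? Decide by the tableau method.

Valid

Assume the negation and expand:
Initial set: {F (((d \land a) \lor c) \lor \lnot ((d \land a) \lor c))}.
F (((d \land a) \lor c) \lor \lnot ((d \land a) \lor c)): α-rule — add F ((d \land a) \lor c), F \lnot ((d \land a) \lor c).
F ((d \land a) \lor c): α-rule — add F (d \land a), F c.
F \lnot ((d \land a) \lor c): β-rule — branch into T (d \land a)  //  T c.
  branch 1 (add T (d \land a)):
    T (d \land a): α-rule — add T d, T a.
    F (d \land a): β-rule — branch into F d  //  F a.
      branch 1.1 (add F d):
        × closes — contains both d and \lnot d.
      branch 1.2 (add F a):
        × closes — contains both a and \lnot a.
  branch 2 (add T c):
    × closes — contains both c and \lnot c.
All 3 branches close.
Every branch closed, so the negation is unsatisfiable and the formula is valid.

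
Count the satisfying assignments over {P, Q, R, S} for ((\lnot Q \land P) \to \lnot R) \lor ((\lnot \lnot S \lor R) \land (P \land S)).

15

Initial set: {(((\lnot Q \land P) \to \lnot R) \lor ((\lnot \lnot S \lor R) \land (P \land S)))}.
(((\lnot Q \land P) \to \lnot R) \lor ((\lnot \lnot S \lor R) \land (P \land S))): β-rule — branch into ((\lnot Q \land P) \to \lnot R)  //  ((\lnot \lnot S \lor R) \land (P \land S)).
  branch 1 (add ((\lnot Q \land P) \to \lnot R)):
    ((\lnot Q \land P) \to \lnot R): β-rule — branch into \lnot (\lnot Q \land P)  //  \lnot R.
      branch 1.1 (add \lnot (\lnot Q \land P)):
        \lnot (\lnot Q \land P): β-rule — branch into \lnot \lnot Q  //  \lnot P.
          branch 1.1.1 (add \lnot \lnot Q):
            ○ open, literals {Q=true}.
          branch 1.1.2 (add \lnot P):
            ○ open, literals {P=false}.
      branch 1.2 (add \lnot R):
        ○ open, literals {R=false}.
  branch 2 (add ((\lnot \lnot S \lor R) \land (P \land S))):
    ((\lnot \lnot S \lor R) \land (P \land S)): α-rule — add (\lnot \lnot S \lor R), (P \land S).
    (P \land S): α-rule — add P, S.
    (\lnot \lnot S \lor R): β-rule — branch into \lnot \lnot S  //  R.
      branch 2.1 (add \lnot \lnot S):
        \lnot \lnot S: drop double negation, giving S.
        ○ open, literals {P=true, S=true}.
      branch 2.2 (add R):
        ○ open, literals {P=true, R=true, S=true}.
0 branches closed, 5 open.
Each open branch fixes some atoms; the unmentioned ones are free. Counting distinct full assignments: branch {Q=true} (P, R, S) contributes 8 new; branch {P=false} (Q, R, S) contributes 4 new; branch {R=false} (P, Q, S) contributes 2 new; branch {P=true, S=true} (Q, R) contributes 1 new; branch {P=true, R=true, S=true} (Q) contributes 0 new. Total: 15.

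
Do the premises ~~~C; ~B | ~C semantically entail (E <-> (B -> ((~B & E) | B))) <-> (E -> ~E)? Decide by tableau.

Initial set: {~~~C; (~B | ~C); ~((E <-> (B -> ((~B & E) | B))) <-> (E -> ~E))}.
~~~C: drop double negation, giving ~C.
(~B | ~C): β-rule — branch into ~B  //  ~C.
  branch 1 (add ~B):
    ~((E <-> (B -> ((~B & E) | B))) <-> (E -> ~E)): β-rule — branch into (E <-> (B -> ((~B & E) | B))), ~(E -> ~E)  //  ~(E <-> (B -> ((~B & E) | B))), (E -> ~E).
      branch 1.1 (add (E <-> (B -> ((~B & E) | B))), ~(E -> ~E)):
        ~(E -> ~E): α-rule — add E, ~~E.
        (E <-> (B -> ((~B & E) | B))): β-rule — branch into E, (B -> ((~B & E) | B))  //  ~E, ~(B -> ((~B & E) | B)).
          branch 1.1.1 (add E, (B -> ((~B & E) | B))):
            (B -> ((~B & E) | B)): β-rule — branch into ~B  //  ((~B & E) | B).
              branch 1.1.1.1 (add ~B):
                ○ open, literals {B=false, C=false, E=true}.
              branch 1.1.1.2 (add ((~B & E) | B)):
                ((~B & E) | B): β-rule — branch into (~B & E)  //  B.
                  branch 1.1.1.2.1 (add (~B & E)):
                    (~B & E): α-rule — add ~B, E.
                    ○ open, literals {B=false, C=false, E=true}.
                  branch 1.1.1.2.2 (add B):
                    × closes — contains both B and ~B.
          branch 1.1.2 (add ~E, ~(B -> ((~B & E) | B))):
            × closes — contains both E and ~E.
      branch 1.2 (add ~(E <-> (B -> ((~B & E) | B))), (E -> ~E)):
        ~(E <-> (B -> ((~B & E) | B))): β-rule — branch into E, ~(B -> ((~B & E) | B))  //  ~E, (B -> ((~B & E) | B)).
          branch 1.2.1 (add E, ~(B -> ((~B & E) | B))):
            ~(B -> ((~B & E) | B)): α-rule — add B, ~((~B & E) | B).
            × closes — contains both B and ~B.
          branch 1.2.2 (add ~E, (B -> ((~B & E) | B))):
            (E -> ~E): β-rule — branch into ~E  //  ~E.
              branch 1.2.2.1 (add ~E):
                (B -> ((~B & E) | B)): β-rule — branch into ~B  //  ((~B & E) | B).
                  branch 1.2.2.1.1 (add ~B):
                    ○ open, literals {B=false, C=false, E=false}.
                  branch 1.2.2.1.2 (add ((~B & E) | B)):
                    ((~B & E) | B): β-rule — branch into (~B & E)  //  B.
                      branch 1.2.2.1.2.1 (add (~B & E)):
                        (~B & E): α-rule — add ~B, E.
                        × closes — contains both E and ~E.
                      branch 1.2.2.1.2.2 (add B):
                        × closes — contains both B and ~B.
              branch 1.2.2.2 (add ~E):
                (B -> ((~B & E) | B)): β-rule — branch into ~B  //  ((~B & E) | B).
                  branch 1.2.2.2.1 (add ~B):
                    ○ open, literals {B=false, C=false, E=false}.
                  branch 1.2.2.2.2 (add ((~B & E) | B)):
                    ((~B & E) | B): β-rule — branch into (~B & E)  //  B.
                      branch 1.2.2.2.2.1 (add (~B & E)):
                        (~B & E): α-rule — add ~B, E.
                        × closes — contains both E and ~E.
                      branch 1.2.2.2.2.2 (add B):
                        × closes — contains both B and ~B.
  branch 2 (add ~C):
    ~((E <-> (B -> ((~B & E) | B))) <-> (E -> ~E)): β-rule — branch into (E <-> (B -> ((~B & E) | B))), ~(E -> ~E)  //  ~(E <-> (B -> ((~B & E) | B))), (E -> ~E).
      branch 2.1 (add (E <-> (B -> ((~B & E) | B))), ~(E -> ~E)):
        ~(E -> ~E): α-rule — add E, ~~E.
        (E <-> (B -> ((~B & E) | B))): β-rule — branch into E, (B -> ((~B & E) | B))  //  ~E, ~(B -> ((~B & E) | B)).
          branch 2.1.1 (add E, (B -> ((~B & E) | B))):
            (B -> ((~B & E) | B)): β-rule — branch into ~B  //  ((~B & E) | B).
              branch 2.1.1.1 (add ~B):
                ○ open, literals {B=false, C=false, E=true}.
              branch 2.1.1.2 (add ((~B & E) | B)):
                ((~B & E) | B): β-rule — branch into (~B & E)  //  B.
                  branch 2.1.1.2.1 (add (~B & E)):
                    (~B & E): α-rule — add ~B, E.
                    ○ open, literals {B=false, C=false, E=true}.
                  branch 2.1.1.2.2 (add B):
                    ○ open, literals {B=true, C=false, E=true}.
          branch 2.1.2 (add ~E, ~(B -> ((~B & E) | B))):
            × closes — contains both E and ~E.
      branch 2.2 (add ~(E <-> (B -> ((~B & E) | B))), (E -> ~E)):
        ~(E <-> (B -> ((~B & E) | B))): β-rule — branch into E, ~(B -> ((~B & E) | B))  //  ~E, (B -> ((~B & E) | B)).
          branch 2.2.1 (add E, ~(B -> ((~B & E) | B))):
            ~(B -> ((~B & E) | B)): α-rule — add B, ~((~B & E) | B).
            ~((~B & E) | B): α-rule — add ~(~B & E), ~B.
            × closes — contains both B and ~B.
          branch 2.2.2 (add ~E, (B -> ((~B & E) | B))):
            (E -> ~E): β-rule — branch into ~E  //  ~E.
              branch 2.2.2.1 (add ~E):
                (B -> ((~B & E) | B)): β-rule — branch into ~B  //  ((~B & E) | B).
                  branch 2.2.2.1.1 (add ~B):
                    ○ open, literals {B=false, C=false, E=false}.
                  branch 2.2.2.1.2 (add ((~B & E) | B)):
                    ((~B & E) | B): β-rule — branch into (~B & E)  //  B.
                      branch 2.2.2.1.2.1 (add (~B & E)):
                        (~B & E): α-rule — add ~B, E.
                        × closes — contains both E and ~E.
                      branch 2.2.2.1.2.2 (add B):
                        ○ open, literals {B=true, C=false, E=false}.
              branch 2.2.2.2 (add ~E):
                (B -> ((~B & E) | B)): β-rule — branch into ~B  //  ((~B & E) | B).
                  branch 2.2.2.2.1 (add ~B):
                    ○ open, literals {B=false, C=false, E=false}.
                  branch 2.2.2.2.2 (add ((~B & E) | B)):
                    ((~B & E) | B): β-rule — branch into (~B & E)  //  B.
                      branch 2.2.2.2.2.1 (add (~B & E)):
                        (~B & E): α-rule — add ~B, E.
                        × closes — contains both E and ~E.
                      branch 2.2.2.2.2.2 (add B):
                        ○ open, literals {B=true, C=false, E=false}.
11 branches closed, 11 open.
An open branch gives a countermodel: B=false, C=false, E=true (unmentioned atoms arbitrary); the premises hold there but the conclusion fails.

No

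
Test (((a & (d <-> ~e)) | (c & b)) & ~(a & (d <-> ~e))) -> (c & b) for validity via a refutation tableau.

Valid

Assume the negation and expand:
Initial set: {~((((a & (d <-> ~e)) | (c & b)) & ~(a & (d <-> ~e))) -> (c & b))}.
~((((a & (d <-> ~e)) | (c & b)) & ~(a & (d <-> ~e))) -> (c & b)): α-rule — add (((a & (d <-> ~e)) | (c & b)) & ~(a & (d <-> ~e))), ~(c & b).
(((a & (d <-> ~e)) | (c & b)) & ~(a & (d <-> ~e))): α-rule — add ((a & (d <-> ~e)) | (c & b)), ~(a & (d <-> ~e)).
~(c & b): β-rule — branch into ~c  //  ~b.
  branch 1 (add ~c):
    ((a & (d <-> ~e)) | (c & b)): β-rule — branch into (a & (d <-> ~e))  //  (c & b).
      branch 1.1 (add (a & (d <-> ~e))):
        (a & (d <-> ~e)): α-rule — add a, (d <-> ~e).
        ~(a & (d <-> ~e)): β-rule — branch into ~a  //  ~(d <-> ~e).
          branch 1.1.1 (add ~a):
            × closes — contains both a and ~a.
          branch 1.1.2 (add ~(d <-> ~e)):
            (d <-> ~e): β-rule — branch into d, ~e  //  ~d, ~~e.
              branch 1.1.2.1 (add d, ~e):
                ~(d <-> ~e): β-rule — branch into d, ~~e  //  ~d, ~e.
                  branch 1.1.2.1.1 (add d, ~~e):
                    × closes — contains both e and ~e.
                  branch 1.1.2.1.2 (add ~d, ~e):
                    × closes — contains both d and ~d.
              branch 1.1.2.2 (add ~d, ~~e):
                ~(d <-> ~e): β-rule — branch into d, ~~e  //  ~d, ~e.
                  branch 1.1.2.2.1 (add d, ~~e):
                    × closes — contains both d and ~d.
                  branch 1.1.2.2.2 (add ~d, ~e):
                    × closes — contains both e and ~e.
      branch 1.2 (add (c & b)):
        (c & b): α-rule — add c, b.
        × closes — contains both c and ~c.
  branch 2 (add ~b):
    ((a & (d <-> ~e)) | (c & b)): β-rule — branch into (a & (d <-> ~e))  //  (c & b).
      branch 2.1 (add (a & (d <-> ~e))):
        (a & (d <-> ~e)): α-rule — add a, (d <-> ~e).
        ~(a & (d <-> ~e)): β-rule — branch into ~a  //  ~(d <-> ~e).
          branch 2.1.1 (add ~a):
            × closes — contains both a and ~a.
          branch 2.1.2 (add ~(d <-> ~e)):
            (d <-> ~e): β-rule — branch into d, ~e  //  ~d, ~~e.
              branch 2.1.2.1 (add d, ~e):
                ~(d <-> ~e): β-rule — branch into d, ~~e  //  ~d, ~e.
                  branch 2.1.2.1.1 (add d, ~~e):
                    × closes — contains both e and ~e.
                  branch 2.1.2.1.2 (add ~d, ~e):
                    × closes — contains both d and ~d.
              branch 2.1.2.2 (add ~d, ~~e):
                ~(d <-> ~e): β-rule — branch into d, ~~e  //  ~d, ~e.
                  branch 2.1.2.2.1 (add d, ~~e):
                    × closes — contains both d and ~d.
                  branch 2.1.2.2.2 (add ~d, ~e):
                    × closes — contains both e and ~e.
      branch 2.2 (add (c & b)):
        (c & b): α-rule — add c, b.
        × closes — contains both b and ~b.
All 12 branches close.
Every branch closed, so the negation is unsatisfiable and the formula is valid.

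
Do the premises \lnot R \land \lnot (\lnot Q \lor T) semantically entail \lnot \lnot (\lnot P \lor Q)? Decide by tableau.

Yes

Initial set: {(\lnot R \land \lnot (\lnot Q \lor T)); \lnot \lnot \lnot (\lnot P \lor Q)}.
(\lnot R \land \lnot (\lnot Q \lor T)): α-rule — add \lnot R, \lnot (\lnot Q \lor T).
\lnot \lnot \lnot (\lnot P \lor Q): drop double negation, giving \lnot (\lnot P \lor Q).
\lnot (\lnot Q \lor T): α-rule — add \lnot \lnot Q, \lnot T.
\lnot (\lnot P \lor Q): α-rule — add \lnot \lnot P, \lnot Q.
× closes — contains both Q and \lnot Q.
All 1 branch closes.
Every branch closed, so the premises entail the conclusion.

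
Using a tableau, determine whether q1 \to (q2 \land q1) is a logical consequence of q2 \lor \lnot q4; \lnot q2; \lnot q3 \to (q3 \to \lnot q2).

Initial set: {T (q2 \lor \lnot q4); T \lnot q2; T (\lnot q3 \to (q3 \to \lnot q2)); F (q1 \to (q2 \land q1))}.
F (q1 \to (q2 \land q1)): α-rule — add T q1, F (q2 \land q1).
T (q2 \lor \lnot q4): β-rule — branch into T q2  //  T \lnot q4.
  branch 1 (add T q2):
    × closes — contains both q2 and \lnot q2.
  branch 2 (add T \lnot q4):
    T (\lnot q3 \to (q3 \to \lnot q2)): β-rule — branch into F \lnot q3  //  T (q3 \to \lnot q2).
      branch 2.1 (add F \lnot q3):
        F (q2 \land q1): β-rule — branch into F q2  //  F q1.
          branch 2.1.1 (add F q2):
            ○ open, literals {q1=1, q2=0, q3=1, q4=0}.
          branch 2.1.2 (add F q1):
            × closes — contains both q1 and \lnot q1.
      branch 2.2 (add T (q3 \to \lnot q2)):
        F (q2 \land q1): β-rule — branch into F q2  //  F q1.
          branch 2.2.1 (add F q2):
            T (q3 \to \lnot q2): β-rule — branch into F q3  //  T \lnot q2.
              branch 2.2.1.1 (add F q3):
                ○ open, literals {q1=1, q2=0, q3=0, q4=0}.
              branch 2.2.1.2 (add T \lnot q2):
                ○ open, literals {q1=1, q2=0, q4=0}.
          branch 2.2.2 (add F q1):
            × closes — contains both q1 and \lnot q1.
3 branches closed, 3 open.
An open branch gives a countermodel: q1=1, q2=0, q3=1, q4=0 (unmentioned atoms arbitrary); the premises hold there but the conclusion fails.

No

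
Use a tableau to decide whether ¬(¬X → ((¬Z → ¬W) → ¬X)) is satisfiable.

Unsatisfiable

Initial set: {¬(¬X → ((¬Z → ¬W) → ¬X))}.
¬(¬X → ((¬Z → ¬W) → ¬X)): α-rule — add ¬X, ¬((¬Z → ¬W) → ¬X).
¬((¬Z → ¬W) → ¬X): α-rule — add (¬Z → ¬W), ¬¬X.
× closes — contains both X and ¬X.
All 1 branch closes.
Every branch closed; the formula is unsatisfiable.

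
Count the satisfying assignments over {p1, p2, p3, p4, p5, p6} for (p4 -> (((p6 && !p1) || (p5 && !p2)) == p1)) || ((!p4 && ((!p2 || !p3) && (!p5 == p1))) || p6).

Initial set: {T ((p4 -> (((p6 && !p1) || (p5 && !p2)) == p1)) || ((!p4 && ((!p2 || !p3) && (!p5 == p1))) || p6))}.
T ((p4 -> (((p6 && !p1) || (p5 && !p2)) == p1)) || ((!p4 && ((!p2 || !p3) && (!p5 == p1))) || p6)): β-rule — branch into T (p4 -> (((p6 && !p1) || (p5 && !p2)) == p1))  //  T ((!p4 && ((!p2 || !p3) && (!p5 == p1))) || p6).
  branch 1 (add T (p4 -> (((p6 && !p1) || (p5 && !p2)) == p1))):
    T (p4 -> (((p6 && !p1) || (p5 && !p2)) == p1)): β-rule — branch into F p4  //  T (((p6 && !p1) || (p5 && !p2)) == p1).
      branch 1.1 (add F p4):
        ○ open, literals {p4=false}.
      branch 1.2 (add T (((p6 && !p1) || (p5 && !p2)) == p1)):
        T (((p6 && !p1) || (p5 && !p2)) == p1): β-rule — branch into T ((p6 && !p1) || (p5 && !p2)), T p1  //  F ((p6 && !p1) || (p5 && !p2)), F p1.
          branch 1.2.1 (add T ((p6 && !p1) || (p5 && !p2)), T p1):
            T ((p6 && !p1) || (p5 && !p2)): β-rule — branch into T (p6 && !p1)  //  T (p5 && !p2).
              branch 1.2.1.1 (add T (p6 && !p1)):
                T (p6 && !p1): α-rule — add T p6, T !p1.
                × closes — contains both p1 and !p1.
              branch 1.2.1.2 (add T (p5 && !p2)):
                T (p5 && !p2): α-rule — add T p5, T !p2.
                ○ open, literals {p1=true, p2=false, p5=true}.
          branch 1.2.2 (add F ((p6 && !p1) || (p5 && !p2)), F p1):
            F ((p6 && !p1) || (p5 && !p2)): α-rule — add F (p6 && !p1), F (p5 && !p2).
            F (p6 && !p1): β-rule — branch into F p6  //  F !p1.
              branch 1.2.2.1 (add F p6):
                F (p5 && !p2): β-rule — branch into F p5  //  F !p2.
                  branch 1.2.2.1.1 (add F p5):
                    ○ open, literals {p1=false, p5=false, p6=false}.
                  branch 1.2.2.1.2 (add F !p2):
                    ○ open, literals {p1=false, p2=true, p6=false}.
              branch 1.2.2.2 (add F !p1):
                × closes — contains both p1 and !p1.
  branch 2 (add T ((!p4 && ((!p2 || !p3) && (!p5 == p1))) || p6)):
    T ((!p4 && ((!p2 || !p3) && (!p5 == p1))) || p6): β-rule — branch into T (!p4 && ((!p2 || !p3) && (!p5 == p1)))  //  T p6.
      branch 2.1 (add T (!p4 && ((!p2 || !p3) && (!p5 == p1)))):
        T (!p4 && ((!p2 || !p3) && (!p5 == p1))): α-rule — add T !p4, T ((!p2 || !p3) && (!p5 == p1)).
        T ((!p2 || !p3) && (!p5 == p1)): α-rule — add T (!p2 || !p3), T (!p5 == p1).
        T (!p2 || !p3): β-rule — branch into T !p2  //  T !p3.
          branch 2.1.1 (add T !p2):
            T (!p5 == p1): β-rule — branch into T !p5, T p1  //  F !p5, F p1.
              branch 2.1.1.1 (add T !p5, T p1):
                ○ open, literals {p1=true, p2=false, p4=false, p5=false}.
              branch 2.1.1.2 (add F !p5, F p1):
                ○ open, literals {p1=false, p2=false, p4=false, p5=true}.
          branch 2.1.2 (add T !p3):
            T (!p5 == p1): β-rule — branch into T !p5, T p1  //  F !p5, F p1.
              branch 2.1.2.1 (add T !p5, T p1):
                ○ open, literals {p1=true, p3=false, p4=false, p5=false}.
              branch 2.1.2.2 (add F !p5, F p1):
                ○ open, literals {p1=false, p3=false, p4=false, p5=true}.
      branch 2.2 (add T p6):
        ○ open, literals {p6=true}.
2 branches closed, 9 open.
Each open branch fixes some atoms; the unmentioned ones are free. Counting distinct full assignments: branch {p4=false} (p1, p2, p3, p5, p6) contributes 32 new; branch {p1=true, p2=false, p5=true} (p3, p4, p6) contributes 4 new; branch {p1=false, p5=false, p6=false} (p2, p3, p4) contributes 4 new; branch {p1=false, p2=true, p6=false} (p3, p4, p5) contributes 2 new; branch {p1=true, p2=false, p4=false, p5=false} (p3, p6) contributes 0 new; branch {p1=false, p2=false, p4=false, p5=true} (p3, p6) contributes 0 new; branch {p1=true, p3=false, p4=false, p5=false} (p2, p6) contributes 0 new; branch {p1=false, p3=false, p4=false, p5=true} (p2, p6) contributes 0 new; branch {p6=true} (p1, p2, p3, p4, p5) contributes 14 new. Total: 56.

56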